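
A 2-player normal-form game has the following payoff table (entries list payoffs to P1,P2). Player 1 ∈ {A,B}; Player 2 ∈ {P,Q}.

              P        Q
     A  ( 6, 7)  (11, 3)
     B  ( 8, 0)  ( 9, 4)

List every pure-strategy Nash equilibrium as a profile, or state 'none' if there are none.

(A,P): not NE [P1→B gives 8>6]
(A,Q): not NE [P2→P gives 7>3]
(B,P): not NE [P2→Q gives 4>0]
(B,Q): not NE [P1→A gives 11>9]

Equilibria: none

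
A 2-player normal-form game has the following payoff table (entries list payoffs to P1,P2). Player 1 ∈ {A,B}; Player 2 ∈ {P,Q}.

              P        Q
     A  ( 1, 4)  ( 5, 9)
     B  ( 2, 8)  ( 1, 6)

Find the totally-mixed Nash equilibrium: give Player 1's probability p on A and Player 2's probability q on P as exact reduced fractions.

P1 indiff ⇒ q·1+(1-q)·5 = q·2+(1-q)·1 ⇒ q(-1) = (1-q)(-4) ⇒ q = 4/5
P2 indiff ⇒ p·4+(1-p)·8 = p·9+(1-p)·6 ⇒ p(-5) = (1-p)(-2) ⇒ p = 2/7

p=2/7, q=4/5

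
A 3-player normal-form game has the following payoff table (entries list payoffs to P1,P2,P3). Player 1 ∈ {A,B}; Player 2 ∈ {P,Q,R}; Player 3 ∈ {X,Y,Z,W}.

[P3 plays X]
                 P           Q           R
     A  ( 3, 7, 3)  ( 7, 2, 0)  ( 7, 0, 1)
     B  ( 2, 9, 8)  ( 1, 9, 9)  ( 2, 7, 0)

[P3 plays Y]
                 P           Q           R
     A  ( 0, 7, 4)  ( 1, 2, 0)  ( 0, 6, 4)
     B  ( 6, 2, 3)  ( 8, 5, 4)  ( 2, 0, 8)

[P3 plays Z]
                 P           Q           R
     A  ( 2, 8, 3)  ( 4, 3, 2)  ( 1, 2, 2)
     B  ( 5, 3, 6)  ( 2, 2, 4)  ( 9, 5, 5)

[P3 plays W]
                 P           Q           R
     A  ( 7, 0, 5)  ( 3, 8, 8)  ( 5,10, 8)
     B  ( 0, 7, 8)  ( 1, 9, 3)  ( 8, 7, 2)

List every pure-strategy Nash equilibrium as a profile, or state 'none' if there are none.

No pure NE.

(A,P,X): not NE [P3→W gives 5>3]
(A,P,Y): not NE [P1→B gives 6>0; P3→W gives 5>4]
(A,P,Z): not NE [P1→B gives 5>2; P3→W gives 5>3]
(A,P,W): not NE [P2→R gives 10>0]
(A,Q,X): not NE [P2→P gives 7>2; P3→W gives 8>0]
(A,Q,Y): not NE [P1→B gives 8>1; P2→P gives 7>2; P3→W gives 8>0]
(A,Q,Z): not NE [P2→P gives 8>3; P3→W gives 8>2]
(A,Q,W): not NE [P2→R gives 10>8]
(A,R,X): not NE [P2→P gives 7>0; P3→W gives 8>1]
(A,R,Y): not NE [P1→B gives 2>0; P2→P gives 7>6; P3→W gives 8>4]
(A,R,Z): not NE [P1→B gives 9>1; P2→P gives 8>2; P3→W gives 8>2]
(A,R,W): not NE [P1→B gives 8>5]
(B,P,X): not NE [P1→A gives 3>2]
(B,P,Y): not NE [P2→Q gives 5>2; P3→W gives 8>3]
(B,P,Z): not NE [P2→R gives 5>3; P3→W gives 8>6]
(B,P,W): not NE [P1→A gives 7>0; P2→Q gives 9>7]
(B,Q,X): not NE [P1→A gives 7>1]
(B,Q,Y): not NE [P3→X gives 9>4]
(B,Q,Z): not NE [P1→A gives 4>2; P2→R gives 5>2; P3→X gives 9>4]
(B,Q,W): not NE [P1→A gives 3>1; P3→X gives 9>3]
(B,R,X): not NE [P1→A gives 7>2; P2→Q gives 9>7; P3→Y gives 8>0]
(B,R,Y): not NE [P2→Q gives 5>0]
(B,R,Z): not NE [P3→Y gives 8>5]
(B,R,W): not NE [P2→Q gives 9>7; P3→Y gives 8>2]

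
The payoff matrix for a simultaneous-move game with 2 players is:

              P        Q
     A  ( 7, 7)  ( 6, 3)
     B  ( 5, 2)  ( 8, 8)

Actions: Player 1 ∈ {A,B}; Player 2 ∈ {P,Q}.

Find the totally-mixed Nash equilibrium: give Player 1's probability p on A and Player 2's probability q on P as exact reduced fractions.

P1 indiff ⇒ q·7+(1-q)·6 = q·5+(1-q)·8 ⇒ q(2) = (1-q)(2) ⇒ q = 1/2
P2 indiff ⇒ p·7+(1-p)·2 = p·3+(1-p)·8 ⇒ p(4) = (1-p)(6) ⇒ p = 3/5

P1 mixes 3/5 on A; P2 mixes 1/2 on P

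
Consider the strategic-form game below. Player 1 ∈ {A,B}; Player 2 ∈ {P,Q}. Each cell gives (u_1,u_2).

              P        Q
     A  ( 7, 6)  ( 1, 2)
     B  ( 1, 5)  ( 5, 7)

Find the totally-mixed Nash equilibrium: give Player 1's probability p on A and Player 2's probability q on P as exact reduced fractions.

P1 indiff ⇒ q·7+(1-q)·1 = q·1+(1-q)·5 ⇒ q(6) = (1-q)(4) ⇒ q = 2/5
P2 indiff ⇒ p·6+(1-p)·5 = p·2+(1-p)·7 ⇒ p(4) = (1-p)(2) ⇒ p = 1/3

P1 mixes 1/3 on A; P2 mixes 2/5 on P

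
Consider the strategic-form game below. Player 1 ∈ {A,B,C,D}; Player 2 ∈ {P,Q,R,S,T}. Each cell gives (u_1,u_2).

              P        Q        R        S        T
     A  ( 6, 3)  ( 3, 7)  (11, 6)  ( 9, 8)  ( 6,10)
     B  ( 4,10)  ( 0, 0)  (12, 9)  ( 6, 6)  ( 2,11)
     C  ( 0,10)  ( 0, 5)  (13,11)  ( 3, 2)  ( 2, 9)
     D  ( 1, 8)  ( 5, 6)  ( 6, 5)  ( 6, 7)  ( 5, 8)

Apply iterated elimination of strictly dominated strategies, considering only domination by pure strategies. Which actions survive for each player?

P2 drop Q (T beats it: A:10>7 B:11>0 C:9>5 D:8>6)
P1 drop D (A beats it: P:6>1 R:11>6 S:9>6 T:6>5)
P2 drop S (T beats it: A:10>8 B:11>6 C:9>2)
P1→{A,B,C} P2→{P,R,T}

Remaining: P1:{A,B,C} P2:{P,R,T}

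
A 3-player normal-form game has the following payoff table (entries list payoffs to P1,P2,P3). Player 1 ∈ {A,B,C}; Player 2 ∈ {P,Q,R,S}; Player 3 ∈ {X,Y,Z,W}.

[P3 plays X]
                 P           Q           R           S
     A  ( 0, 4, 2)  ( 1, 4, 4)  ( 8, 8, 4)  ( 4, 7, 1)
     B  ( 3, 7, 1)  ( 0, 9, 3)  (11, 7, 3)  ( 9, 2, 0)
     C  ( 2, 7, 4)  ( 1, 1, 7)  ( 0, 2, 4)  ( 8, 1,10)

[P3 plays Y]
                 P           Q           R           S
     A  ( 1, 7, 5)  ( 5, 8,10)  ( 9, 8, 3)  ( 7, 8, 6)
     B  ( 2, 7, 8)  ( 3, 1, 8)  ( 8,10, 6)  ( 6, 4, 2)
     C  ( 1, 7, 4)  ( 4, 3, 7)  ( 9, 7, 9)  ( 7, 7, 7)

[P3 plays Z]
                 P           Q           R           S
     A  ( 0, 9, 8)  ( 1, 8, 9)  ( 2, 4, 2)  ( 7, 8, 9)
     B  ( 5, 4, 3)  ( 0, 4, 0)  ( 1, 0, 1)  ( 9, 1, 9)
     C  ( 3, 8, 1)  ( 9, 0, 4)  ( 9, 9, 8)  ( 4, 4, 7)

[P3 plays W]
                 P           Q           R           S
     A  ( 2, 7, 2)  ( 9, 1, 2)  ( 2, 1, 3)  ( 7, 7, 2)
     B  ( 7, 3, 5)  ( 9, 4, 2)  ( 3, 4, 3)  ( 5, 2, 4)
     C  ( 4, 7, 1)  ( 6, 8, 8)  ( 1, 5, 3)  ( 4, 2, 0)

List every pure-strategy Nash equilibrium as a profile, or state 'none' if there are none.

(A,P,X): not NE [P1→B gives 3>0; P2→R gives 8>4; P3→Z gives 8>2]
(A,P,Y): not NE [P1→B gives 2>1; P2→S gives 8>7; P3→Z gives 8>5]
(A,P,Z): not NE [P1→B gives 5>0]
(A,P,W): not NE [P1→B gives 7>2; P3→Z gives 8>2]
(A,Q,X): not NE [P2→R gives 8>4; P3→Y gives 10>4]
(A,Q,Y): NE
(A,Q,Z): not NE [P1→C gives 9>1; P2→P gives 9>8; P3→Y gives 10>9]
(A,Q,W): not NE [P2→S gives 7>1; P3→Y gives 10>2]
(A,R,X): not NE [P1→B gives 11>8]
(A,R,Y): not NE [P3→X gives 4>3]
(A,R,Z): not NE [P1→C gives 9>2; P2→P gives 9>4; P3→X gives 4>2]
(A,R,W): not NE [P1→B gives 3>2; P2→S gives 7>1; P3→X gives 4>3]
(A,S,X): not NE [P1→B gives 9>4; P2→R gives 8>7; P3→Z gives 9>1]
(A,S,Y): not NE [P3→Z gives 9>6]
(A,S,Z): not NE [P1→B gives 9>7; P2→P gives 9>8]
(A,S,W): not NE [P3→Z gives 9>2]
(B,P,X): not NE [P2→Q gives 9>7; P3→Y gives 8>1]
(B,P,Y): not NE [P2→R gives 10>7]
(B,P,Z): not NE [P3→Y gives 8>3]
(B,P,W): not NE [P2→R gives 4>3; P3→Y gives 8>5]
(B,Q,X): not NE [P1→C gives 1>0; P3→Y gives 8>3]
(B,Q,Y): not NE [P1→A gives 5>3; P2→R gives 10>1]
(B,Q,Z): not NE [P1→C gives 9>0; P3→Y gives 8>0]
(B,Q,W): not NE [P3→Y gives 8>2]
(B,R,X): not NE [P2→Q gives 9>7; P3→Y gives 6>3]
(B,R,Y): not NE [P1→C gives 9>8]
(B,R,Z): not NE [P1→C gives 9>1; P2→Q gives 4>0; P3→Y gives 6>1]
(B,R,W): not NE [P3→Y gives 6>3]
(B,S,X): not NE [P2→Q gives 9>2; P3→Z gives 9>0]
(B,S,Y): not NE [P1→C gives 7>6; P2→R gives 10>4; P3→Z gives 9>2]
(B,S,Z): not NE [P2→Q gives 4>1]
(B,S,W): not NE [P1→A gives 7>5; P2→R gives 4>2; P3→Z gives 9>4]
(C,P,X): not NE [P1→B gives 3>2]
(C,P,Y): not NE [P1→B gives 2>1]
(C,P,Z): not NE [P1→B gives 5>3; P2→R gives 9>8; P3→Y gives 4>1]
(C,P,W): not NE [P1→B gives 7>4; P2→Q gives 8>7; P3→Y gives 4>1]
(C,Q,X): not NE [P2→P gives 7>1; P3→W gives 8>7]
(C,Q,Y): not NE [P1→A gives 5>4; P2→S gives 7>3; P3→W gives 8>7]
(C,Q,Z): not NE [P2→R gives 9>0; P3→W gives 8>4]
(C,Q,W): not NE [P1→B gives 9>6]
(C,R,X): not NE [P1→B gives 11>0; P2→P gives 7>2; P3→Y gives 9>4]
(C,R,Y): NE
(C,R,Z): not NE [P3→Y gives 9>8]
(C,R,W): not NE [P1→B gives 3>1; P2→Q gives 8>5; P3→Y gives 9>3]
(C,S,X): not NE [P1→B gives 9>8; P2→P gives 7>1]
(C,S,Y): not NE [P3→X gives 10>7]
(C,S,Z): not NE [P1→B gives 9>4; P2→R gives 9>4; P3→X gives 10>7]
(C,S,W): not NE [P1→A gives 7>4; P2→Q gives 8>2; P3→X gives 10>0]

NE set: (A,Q,Y), (C,R,Y)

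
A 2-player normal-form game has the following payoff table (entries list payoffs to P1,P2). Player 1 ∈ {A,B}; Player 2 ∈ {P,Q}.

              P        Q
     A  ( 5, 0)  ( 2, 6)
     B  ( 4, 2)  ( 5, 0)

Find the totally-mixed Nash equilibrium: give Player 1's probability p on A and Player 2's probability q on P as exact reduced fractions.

P1 indiff ⇒ q·5+(1-q)·2 = q·4+(1-q)·5 ⇒ q(1) = (1-q)(3) ⇒ q = 3/4
P2 indiff ⇒ p·0+(1-p)·2 = p·6+(1-p)·0 ⇒ p(-6) = (1-p)(-2) ⇒ p = 1/4

(p,q) = (1/4, 3/4)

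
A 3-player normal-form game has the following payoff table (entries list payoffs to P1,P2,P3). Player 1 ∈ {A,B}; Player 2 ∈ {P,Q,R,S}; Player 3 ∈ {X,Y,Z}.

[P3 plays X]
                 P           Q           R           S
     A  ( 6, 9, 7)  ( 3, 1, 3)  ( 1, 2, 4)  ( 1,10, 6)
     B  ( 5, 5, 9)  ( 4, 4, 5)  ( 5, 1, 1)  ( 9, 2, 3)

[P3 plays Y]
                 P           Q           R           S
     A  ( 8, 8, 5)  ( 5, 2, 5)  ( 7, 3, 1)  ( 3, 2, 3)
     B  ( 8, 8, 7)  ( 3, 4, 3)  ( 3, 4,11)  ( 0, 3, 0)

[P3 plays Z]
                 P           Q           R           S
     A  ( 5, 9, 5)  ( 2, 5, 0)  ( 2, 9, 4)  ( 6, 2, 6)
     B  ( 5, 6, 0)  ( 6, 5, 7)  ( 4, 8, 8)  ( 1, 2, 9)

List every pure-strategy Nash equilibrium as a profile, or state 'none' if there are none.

(A,P,X): not NE [P2→S gives 10>9]
(A,P,Y): not NE [P3→X gives 7>5]
(A,P,Z): not NE [P3→X gives 7>5]
(A,Q,X): not NE [P1→B gives 4>3; P2→S gives 10>1; P3→Y gives 5>3]
(A,Q,Y): not NE [P2→P gives 8>2]
(A,Q,Z): not NE [P1→B gives 6>2; P2→R gives 9>5; P3→Y gives 5>0]
(A,R,X): not NE [P1→B gives 5>1; P2→S gives 10>2]
(A,R,Y): not NE [P2→P gives 8>3; P3→Z gives 4>1]
(A,R,Z): not NE [P1→B gives 4>2]
(A,S,X): not NE [P1→B gives 9>1]
(A,S,Y): not NE [P2→P gives 8>2; P3→Z gives 6>3]
(A,S,Z): not NE [P2→R gives 9>2]
(B,P,X): not NE [P1→A gives 6>5]
(B,P,Y): not NE [P3→X gives 9>7]
(B,P,Z): not NE [P2→R gives 8>6; P3→X gives 9>0]
(B,Q,X): not NE [P2→P gives 5>4; P3→Z gives 7>5]
(B,Q,Y): not NE [P1→A gives 5>3; P2→P gives 8>4; P3→Z gives 7>3]
(B,Q,Z): not NE [P2→R gives 8>5]
(B,R,X): not NE [P2→P gives 5>1; P3→Y gives 11>1]
(B,R,Y): not NE [P1→A gives 7>3; P2→P gives 8>4]
(B,R,Z): not NE [P3→Y gives 11>8]
(B,S,X): not NE [P2→P gives 5>2; P3→Z gives 9>3]
(B,S,Y): not NE [P1→A gives 3>0; P2→P gives 8>3; P3→Z gives 9>0]
(B,S,Z): not NE [P1→A gives 6>1; P2→R gives 8>2]

Equilibria: none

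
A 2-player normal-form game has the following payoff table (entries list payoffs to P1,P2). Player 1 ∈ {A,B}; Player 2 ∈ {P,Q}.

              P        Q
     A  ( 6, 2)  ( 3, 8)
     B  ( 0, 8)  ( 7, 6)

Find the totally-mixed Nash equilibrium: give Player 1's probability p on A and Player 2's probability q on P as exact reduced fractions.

p=1/4, q=2/5

P1 indiff ⇒ q·6+(1-q)·3 = q·0+(1-q)·7 ⇒ q(6) = (1-q)(4) ⇒ q = 2/5
P2 indiff ⇒ p·2+(1-p)·8 = p·8+(1-p)·6 ⇒ p(-6) = (1-p)(-2) ⇒ p = 1/4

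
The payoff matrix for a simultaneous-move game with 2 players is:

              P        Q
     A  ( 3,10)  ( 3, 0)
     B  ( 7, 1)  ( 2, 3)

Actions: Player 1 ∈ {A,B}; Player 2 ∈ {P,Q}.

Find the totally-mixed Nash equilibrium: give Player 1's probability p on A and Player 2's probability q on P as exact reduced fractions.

P1 mixes 1/6 on A; P2 mixes 1/5 on P

P1 indiff ⇒ q·3+(1-q)·3 = q·7+(1-q)·2 ⇒ q(-4) = (1-q)(-1) ⇒ q = 1/5
P2 indiff ⇒ p·10+(1-p)·1 = p·0+(1-p)·3 ⇒ p(10) = (1-p)(2) ⇒ p = 1/6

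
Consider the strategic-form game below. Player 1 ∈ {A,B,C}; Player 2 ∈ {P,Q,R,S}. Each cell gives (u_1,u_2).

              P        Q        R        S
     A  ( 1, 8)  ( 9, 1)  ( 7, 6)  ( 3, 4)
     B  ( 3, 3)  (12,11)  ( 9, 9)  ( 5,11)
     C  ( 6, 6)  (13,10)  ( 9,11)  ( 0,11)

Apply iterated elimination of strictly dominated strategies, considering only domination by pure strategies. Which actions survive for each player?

Survivors P1:{B,C} P2:{Q,R,S}

P1 drop A (B beats it: P:3>1 Q:12>9 R:9>7 S:5>3)
P2 drop P (Q beats it: B:11>3 C:10>6)
P1→{B,C} P2→{Q,R,S}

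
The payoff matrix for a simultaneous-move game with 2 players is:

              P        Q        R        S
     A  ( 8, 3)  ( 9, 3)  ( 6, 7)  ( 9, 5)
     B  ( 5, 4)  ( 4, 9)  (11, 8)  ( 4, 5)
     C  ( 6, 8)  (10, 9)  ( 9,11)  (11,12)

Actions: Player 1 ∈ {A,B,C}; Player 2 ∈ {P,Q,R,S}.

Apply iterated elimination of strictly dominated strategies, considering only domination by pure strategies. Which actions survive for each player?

Remaining: P1:{B,C} P2:{Q,R,S}

P2 drop P (R beats it: A:7>3 B:8>4 C:11>8)
P1 drop A (C beats it: Q:10>9 R:9>6 S:11>9)
P1→{B,C} P2→{Q,R,S}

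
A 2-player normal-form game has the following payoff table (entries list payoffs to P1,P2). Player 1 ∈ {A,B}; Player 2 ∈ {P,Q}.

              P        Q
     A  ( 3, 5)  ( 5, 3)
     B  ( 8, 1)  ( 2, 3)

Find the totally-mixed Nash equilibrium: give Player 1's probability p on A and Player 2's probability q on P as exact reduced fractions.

P1 indiff ⇒ q·3+(1-q)·5 = q·8+(1-q)·2 ⇒ q(-5) = (1-q)(-3) ⇒ q = 3/8
P2 indiff ⇒ p·5+(1-p)·1 = p·3+(1-p)·3 ⇒ p(2) = (1-p)(2) ⇒ p = 1/2

(p,q) = (1/2, 3/8)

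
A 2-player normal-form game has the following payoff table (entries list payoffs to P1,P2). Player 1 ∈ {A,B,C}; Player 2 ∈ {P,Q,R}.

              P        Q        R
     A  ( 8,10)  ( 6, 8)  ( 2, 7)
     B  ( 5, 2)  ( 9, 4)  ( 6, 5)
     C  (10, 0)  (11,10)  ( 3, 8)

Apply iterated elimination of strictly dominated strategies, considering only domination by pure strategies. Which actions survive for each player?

P1 drop A (C beats it: P:10>8 Q:11>6 R:3>2)
P2 drop P (Q beats it: B:4>2 C:10>0)
P1→{B,C} P2→{Q,R}

Remaining: P1:{B,C} P2:{Q,R}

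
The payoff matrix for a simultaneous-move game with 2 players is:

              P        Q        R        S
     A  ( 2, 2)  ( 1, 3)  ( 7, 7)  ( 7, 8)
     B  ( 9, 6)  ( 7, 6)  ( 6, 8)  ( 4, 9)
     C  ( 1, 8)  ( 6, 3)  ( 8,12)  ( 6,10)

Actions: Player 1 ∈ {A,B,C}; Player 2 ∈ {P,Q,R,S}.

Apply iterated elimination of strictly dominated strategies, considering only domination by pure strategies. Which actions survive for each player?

P2 drop P (R beats it: A:7>2 B:8>6 C:12>8)
P2 drop Q (R beats it: A:7>3 B:8>6 C:12>3)
P1 drop B (A beats it: R:7>6 S:7>4)
P1→{A,C} P2→{R,S}

Remaining: P1:{A,C} P2:{R,S}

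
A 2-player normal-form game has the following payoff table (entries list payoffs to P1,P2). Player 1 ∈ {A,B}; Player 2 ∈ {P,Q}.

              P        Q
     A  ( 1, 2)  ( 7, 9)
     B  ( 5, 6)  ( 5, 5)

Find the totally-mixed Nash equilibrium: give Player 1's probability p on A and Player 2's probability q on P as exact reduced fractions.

P1 indiff ⇒ q·1+(1-q)·7 = q·5+(1-q)·5 ⇒ q(-4) = (1-q)(-2) ⇒ q = 1/3
P2 indiff ⇒ p·2+(1-p)·6 = p·9+(1-p)·5 ⇒ p(-7) = (1-p)(-1) ⇒ p = 1/8

P1 mixes 1/8 on A; P2 mixes 1/3 on P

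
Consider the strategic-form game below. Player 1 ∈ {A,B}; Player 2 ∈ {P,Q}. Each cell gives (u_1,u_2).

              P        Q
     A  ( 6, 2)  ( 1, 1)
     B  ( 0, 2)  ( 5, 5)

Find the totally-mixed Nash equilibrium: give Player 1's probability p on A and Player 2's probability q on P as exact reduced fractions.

P1 indiff ⇒ q·6+(1-q)·1 = q·0+(1-q)·5 ⇒ q(6) = (1-q)(4) ⇒ q = 2/5
P2 indiff ⇒ p·2+(1-p)·2 = p·1+(1-p)·5 ⇒ p(1) = (1-p)(3) ⇒ p = 3/4

p=3/4, q=2/5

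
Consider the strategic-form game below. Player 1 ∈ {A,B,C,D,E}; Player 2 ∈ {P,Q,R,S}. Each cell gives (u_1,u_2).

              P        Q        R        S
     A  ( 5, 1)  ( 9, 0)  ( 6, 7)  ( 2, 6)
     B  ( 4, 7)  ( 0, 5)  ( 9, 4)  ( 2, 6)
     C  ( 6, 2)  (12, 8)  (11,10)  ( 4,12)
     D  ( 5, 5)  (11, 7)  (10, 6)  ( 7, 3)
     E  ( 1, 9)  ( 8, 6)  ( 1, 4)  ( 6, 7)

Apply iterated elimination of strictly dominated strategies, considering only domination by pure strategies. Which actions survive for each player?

P1 drop A (C beats it: P:6>5 Q:12>9 R:11>6 S:4>2)
P1 drop B (C beats it: P:6>4 Q:12>0 R:11>9 S:4>2)
P1 drop E (D beats it: P:5>1 Q:11>8 R:10>1 S:7>6)
P2 drop P (Q beats it: C:8>2 D:7>5)
P1→{C,D} P2→{Q,R,S}

Survivors P1:{C,D} P2:{Q,R,S}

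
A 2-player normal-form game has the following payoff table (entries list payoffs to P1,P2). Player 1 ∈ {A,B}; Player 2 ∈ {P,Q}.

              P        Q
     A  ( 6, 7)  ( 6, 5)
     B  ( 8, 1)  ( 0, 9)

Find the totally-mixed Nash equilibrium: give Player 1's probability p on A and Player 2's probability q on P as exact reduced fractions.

p=4/5, q=3/4

P1 indiff ⇒ q·6+(1-q)·6 = q·8+(1-q)·0 ⇒ q(-2) = (1-q)(-6) ⇒ q = 3/4
P2 indiff ⇒ p·7+(1-p)·1 = p·5+(1-p)·9 ⇒ p(2) = (1-p)(8) ⇒ p = 4/5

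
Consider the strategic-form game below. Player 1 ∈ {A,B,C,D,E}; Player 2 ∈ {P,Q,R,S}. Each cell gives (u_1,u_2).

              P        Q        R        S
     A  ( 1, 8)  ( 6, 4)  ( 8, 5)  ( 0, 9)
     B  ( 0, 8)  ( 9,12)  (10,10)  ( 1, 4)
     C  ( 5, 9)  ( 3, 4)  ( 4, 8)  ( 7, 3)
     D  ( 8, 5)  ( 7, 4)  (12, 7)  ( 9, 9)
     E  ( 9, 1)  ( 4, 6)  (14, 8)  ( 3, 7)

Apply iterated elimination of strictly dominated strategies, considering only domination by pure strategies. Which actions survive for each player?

IESDS → P1:{B,D,E} P2:{Q,R,S}

P1 drop A (D beats it: P:8>1 Q:7>6 R:12>8 S:9>0)
P1 drop C (D beats it: P:8>5 Q:7>3 R:12>4 S:9>7)
P2 drop P (R beats it: B:10>8 D:7>5 E:8>1)
P1→{B,D,E} P2→{Q,R,S}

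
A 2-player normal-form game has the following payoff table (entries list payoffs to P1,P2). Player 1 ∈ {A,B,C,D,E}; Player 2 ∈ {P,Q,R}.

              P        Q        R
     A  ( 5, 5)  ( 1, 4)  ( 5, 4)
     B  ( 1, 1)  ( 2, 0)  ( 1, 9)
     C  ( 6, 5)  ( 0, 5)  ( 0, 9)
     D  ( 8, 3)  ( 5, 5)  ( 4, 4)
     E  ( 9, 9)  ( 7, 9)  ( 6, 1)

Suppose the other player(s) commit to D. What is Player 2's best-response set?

argmax u_2 = {Q}

u_2(P vs D) = 3
u_2(Q vs D) = 5
u_2(R vs D) = 4
max payoff 5 at {Q}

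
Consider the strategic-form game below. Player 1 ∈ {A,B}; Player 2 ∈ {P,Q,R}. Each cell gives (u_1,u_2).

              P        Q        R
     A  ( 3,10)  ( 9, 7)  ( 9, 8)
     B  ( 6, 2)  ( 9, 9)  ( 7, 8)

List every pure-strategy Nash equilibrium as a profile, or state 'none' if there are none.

(A,P): not NE [P1→B gives 6>3]
(A,Q): not NE [P2→P gives 10>7]
(A,R): not NE [P2→P gives 10>8]
(B,P): not NE [P2→Q gives 9>2]
(B,Q): NE
(B,R): not NE [P1→A gives 9>7; P2→Q gives 9>8]

NE set: (B,Q)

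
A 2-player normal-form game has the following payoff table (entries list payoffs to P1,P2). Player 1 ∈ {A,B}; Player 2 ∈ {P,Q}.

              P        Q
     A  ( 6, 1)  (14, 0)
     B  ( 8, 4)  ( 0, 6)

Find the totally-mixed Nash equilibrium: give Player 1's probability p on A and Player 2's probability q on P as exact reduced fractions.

P1 indiff ⇒ q·6+(1-q)·14 = q·8+(1-q)·0 ⇒ q(-2) = (1-q)(-14) ⇒ q = 7/8
P2 indiff ⇒ p·1+(1-p)·4 = p·0+(1-p)·6 ⇒ p(1) = (1-p)(2) ⇒ p = 2/3

P1 mixes 2/3 on A; P2 mixes 7/8 on P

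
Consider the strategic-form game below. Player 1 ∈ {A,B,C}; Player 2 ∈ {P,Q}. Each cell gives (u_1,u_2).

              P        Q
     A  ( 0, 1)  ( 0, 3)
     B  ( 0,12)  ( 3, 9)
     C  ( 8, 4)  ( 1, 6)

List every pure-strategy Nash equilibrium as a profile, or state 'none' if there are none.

No pure NE.

(A,P): not NE [P1→C gives 8>0; P2→Q gives 3>1]
(A,Q): not NE [P1→B gives 3>0]
(B,P): not NE [P1→C gives 8>0]
(B,Q): not NE [P2→P gives 12>9]
(C,P): not NE [P2→Q gives 6>4]
(C,Q): not NE [P1→B gives 3>1]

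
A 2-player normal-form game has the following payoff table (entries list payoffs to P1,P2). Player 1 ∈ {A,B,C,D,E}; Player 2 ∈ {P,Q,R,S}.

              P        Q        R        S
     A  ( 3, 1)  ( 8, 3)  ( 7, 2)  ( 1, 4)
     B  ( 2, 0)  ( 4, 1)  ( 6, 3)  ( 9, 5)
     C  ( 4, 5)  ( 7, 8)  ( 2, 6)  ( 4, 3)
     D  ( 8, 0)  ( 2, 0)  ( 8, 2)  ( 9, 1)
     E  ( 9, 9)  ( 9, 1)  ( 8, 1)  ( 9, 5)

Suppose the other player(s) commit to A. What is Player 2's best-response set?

u_2(P vs A) = 1
u_2(Q vs A) = 3
u_2(R vs A) = 2
u_2(S vs A) = 4
max payoff 4 at {S}

P2 best: {S}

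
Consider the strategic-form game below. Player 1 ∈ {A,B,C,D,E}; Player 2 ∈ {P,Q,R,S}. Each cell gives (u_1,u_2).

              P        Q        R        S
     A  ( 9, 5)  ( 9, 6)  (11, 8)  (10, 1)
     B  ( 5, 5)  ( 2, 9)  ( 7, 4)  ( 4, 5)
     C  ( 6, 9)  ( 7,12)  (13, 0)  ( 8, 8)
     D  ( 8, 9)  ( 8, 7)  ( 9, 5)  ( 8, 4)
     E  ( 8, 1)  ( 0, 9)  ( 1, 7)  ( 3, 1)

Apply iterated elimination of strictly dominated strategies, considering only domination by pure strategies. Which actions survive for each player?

P1 drop B (A beats it: P:9>5 Q:9>2 R:11>7 S:10>4)
P1 drop D (A beats it: P:9>8 Q:9>8 R:11>9 S:10>8)
P1 drop E (A beats it: P:9>8 Q:9>0 R:11>1 S:10>3)
P2 drop P (Q beats it: A:6>5 C:12>9)
P2 drop S (Q beats it: A:6>1 C:12>8)
P1→{A,C} P2→{Q,R}

Remaining: P1:{A,C} P2:{Q,R}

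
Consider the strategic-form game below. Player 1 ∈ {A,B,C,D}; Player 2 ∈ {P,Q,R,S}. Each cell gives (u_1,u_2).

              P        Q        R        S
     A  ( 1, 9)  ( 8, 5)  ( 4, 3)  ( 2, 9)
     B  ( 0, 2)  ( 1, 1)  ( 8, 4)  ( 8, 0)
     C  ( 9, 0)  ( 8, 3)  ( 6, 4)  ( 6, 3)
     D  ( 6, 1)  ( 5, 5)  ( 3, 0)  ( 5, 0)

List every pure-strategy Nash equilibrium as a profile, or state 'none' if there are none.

PSNE = {(B,R)}

(A,P): not NE [P1→C gives 9>1]
(A,Q): not NE [P2→S gives 9>5]
(A,R): not NE [P1→B gives 8>4; P2→S gives 9>3]
(A,S): not NE [P1→B gives 8>2]
(B,P): not NE [P1→C gives 9>0; P2→R gives 4>2]
(B,Q): not NE [P1→C gives 8>1; P2→R gives 4>1]
(B,R): NE
(B,S): not NE [P2→R gives 4>0]
(C,P): not NE [P2→R gives 4>0]
(C,Q): not NE [P2→R gives 4>3]
(C,R): not NE [P1→B gives 8>6]
(C,S): not NE [P1→B gives 8>6; P2→R gives 4>3]
(D,P): not NE [P1→C gives 9>6; P2→Q gives 5>1]
(D,Q): not NE [P1→C gives 8>5]
(D,R): not NE [P1→B gives 8>3; P2→Q gives 5>0]
(D,S): not NE [P1→B gives 8>5; P2→Q gives 5>0]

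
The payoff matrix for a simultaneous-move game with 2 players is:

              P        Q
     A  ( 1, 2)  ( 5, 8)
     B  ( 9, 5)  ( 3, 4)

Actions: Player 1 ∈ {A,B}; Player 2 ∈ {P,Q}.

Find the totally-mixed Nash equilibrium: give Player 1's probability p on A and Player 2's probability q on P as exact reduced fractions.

P1 mixes 1/7 on A; P2 mixes 1/5 on P

P1 indiff ⇒ q·1+(1-q)·5 = q·9+(1-q)·3 ⇒ q(-8) = (1-q)(-2) ⇒ q = 1/5
P2 indiff ⇒ p·2+(1-p)·5 = p·8+(1-p)·4 ⇒ p(-6) = (1-p)(-1) ⇒ p = 1/7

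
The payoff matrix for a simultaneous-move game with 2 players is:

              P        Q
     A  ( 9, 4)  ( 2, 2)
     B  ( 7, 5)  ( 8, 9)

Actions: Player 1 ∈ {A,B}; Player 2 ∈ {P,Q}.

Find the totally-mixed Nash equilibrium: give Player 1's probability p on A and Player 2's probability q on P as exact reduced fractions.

P1 indiff ⇒ q·9+(1-q)·2 = q·7+(1-q)·8 ⇒ q(2) = (1-q)(6) ⇒ q = 3/4
P2 indiff ⇒ p·4+(1-p)·5 = p·2+(1-p)·9 ⇒ p(2) = (1-p)(4) ⇒ p = 2/3

p=2/3, q=3/4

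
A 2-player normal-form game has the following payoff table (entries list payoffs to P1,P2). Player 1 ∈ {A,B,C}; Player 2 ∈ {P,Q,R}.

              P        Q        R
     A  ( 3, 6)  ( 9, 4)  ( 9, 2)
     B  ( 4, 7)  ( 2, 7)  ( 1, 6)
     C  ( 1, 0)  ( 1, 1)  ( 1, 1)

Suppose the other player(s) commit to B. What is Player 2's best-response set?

u_2(P vs B) = 7
u_2(Q vs B) = 7
u_2(R vs B) = 6
max payoff 7 at {P,Q}

argmax u_2 = {P,Q}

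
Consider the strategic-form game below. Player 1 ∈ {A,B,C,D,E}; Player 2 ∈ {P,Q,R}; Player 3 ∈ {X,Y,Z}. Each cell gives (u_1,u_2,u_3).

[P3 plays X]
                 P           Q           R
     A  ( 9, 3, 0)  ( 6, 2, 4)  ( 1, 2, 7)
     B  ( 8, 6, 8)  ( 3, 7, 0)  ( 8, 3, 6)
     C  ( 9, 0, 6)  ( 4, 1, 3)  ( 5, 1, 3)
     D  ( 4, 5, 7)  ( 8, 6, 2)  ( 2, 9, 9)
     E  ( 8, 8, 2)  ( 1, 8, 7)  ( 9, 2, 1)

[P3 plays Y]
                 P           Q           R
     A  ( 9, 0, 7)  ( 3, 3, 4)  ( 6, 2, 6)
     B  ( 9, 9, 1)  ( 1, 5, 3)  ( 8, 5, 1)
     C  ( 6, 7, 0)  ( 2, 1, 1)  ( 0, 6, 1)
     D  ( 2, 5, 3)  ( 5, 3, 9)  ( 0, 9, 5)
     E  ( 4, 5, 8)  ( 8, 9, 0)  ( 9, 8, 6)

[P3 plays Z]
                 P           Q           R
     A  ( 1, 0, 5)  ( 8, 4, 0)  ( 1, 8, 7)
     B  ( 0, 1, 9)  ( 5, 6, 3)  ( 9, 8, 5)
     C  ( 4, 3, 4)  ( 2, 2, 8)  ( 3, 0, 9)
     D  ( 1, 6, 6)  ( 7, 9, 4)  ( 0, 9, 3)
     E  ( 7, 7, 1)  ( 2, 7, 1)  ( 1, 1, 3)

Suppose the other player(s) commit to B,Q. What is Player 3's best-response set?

u_3(X vs B,Q) = 0
u_3(Y vs B,Q) = 3
u_3(Z vs B,Q) = 3
max payoff 3 at {Y,Z}

argmax u_3 = {Y,Z}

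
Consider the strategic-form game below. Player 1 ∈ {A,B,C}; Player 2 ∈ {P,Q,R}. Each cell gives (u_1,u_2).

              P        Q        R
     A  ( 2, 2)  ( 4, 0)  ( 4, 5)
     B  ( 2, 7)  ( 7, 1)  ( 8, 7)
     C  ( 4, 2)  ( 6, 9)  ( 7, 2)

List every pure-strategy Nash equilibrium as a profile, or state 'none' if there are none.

(A,P): not NE [P1→C gives 4>2; P2→R gives 5>2]
(A,Q): not NE [P1→B gives 7>4; P2→R gives 5>0]
(A,R): not NE [P1→B gives 8>4]
(B,P): not NE [P1→C gives 4>2]
(B,Q): not NE [P2→R gives 7>1]
(B,R): NE
(C,P): not NE [P2→Q gives 9>2]
(C,Q): not NE [P1→B gives 7>6]
(C,R): not NE [P1→B gives 8>7; P2→Q gives 9>2]

NE set: (B,R)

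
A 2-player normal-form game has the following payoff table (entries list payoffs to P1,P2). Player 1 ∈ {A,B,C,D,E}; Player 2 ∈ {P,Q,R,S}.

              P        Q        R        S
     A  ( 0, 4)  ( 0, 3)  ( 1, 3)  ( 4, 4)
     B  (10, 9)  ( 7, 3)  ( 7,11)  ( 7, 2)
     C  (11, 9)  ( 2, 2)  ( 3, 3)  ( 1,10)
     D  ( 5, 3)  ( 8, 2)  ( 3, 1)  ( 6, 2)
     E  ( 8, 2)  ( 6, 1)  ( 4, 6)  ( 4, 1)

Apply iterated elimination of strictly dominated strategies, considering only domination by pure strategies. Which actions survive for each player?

Remaining: P1:{B,C} P2:{P,R,S}

P1 drop A (B beats it: P:10>0 Q:7>0 R:7>1 S:7>4)
P1 drop E (B beats it: P:10>8 Q:7>6 R:7>4 S:7>4)
P2 drop Q (P beats it: B:9>3 C:9>2 D:3>2)
P1 drop D (B beats it: P:10>5 R:7>3 S:7>6)
P1→{B,C} P2→{P,R,S}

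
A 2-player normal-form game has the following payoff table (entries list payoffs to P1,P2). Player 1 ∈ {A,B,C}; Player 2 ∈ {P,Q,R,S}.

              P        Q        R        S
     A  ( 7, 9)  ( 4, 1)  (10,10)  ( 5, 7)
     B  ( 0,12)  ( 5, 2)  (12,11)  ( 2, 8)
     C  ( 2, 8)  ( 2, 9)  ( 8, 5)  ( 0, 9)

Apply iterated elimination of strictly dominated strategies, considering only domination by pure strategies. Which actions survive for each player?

IESDS → P1:{A,B} P2:{P,R}

P1 drop C (A beats it: P:7>2 Q:4>2 R:10>8 S:5>0)
P2 drop Q (P beats it: A:9>1 B:12>2)
P2 drop S (P beats it: A:9>7 B:12>8)
P1→{A,B} P2→{P,R}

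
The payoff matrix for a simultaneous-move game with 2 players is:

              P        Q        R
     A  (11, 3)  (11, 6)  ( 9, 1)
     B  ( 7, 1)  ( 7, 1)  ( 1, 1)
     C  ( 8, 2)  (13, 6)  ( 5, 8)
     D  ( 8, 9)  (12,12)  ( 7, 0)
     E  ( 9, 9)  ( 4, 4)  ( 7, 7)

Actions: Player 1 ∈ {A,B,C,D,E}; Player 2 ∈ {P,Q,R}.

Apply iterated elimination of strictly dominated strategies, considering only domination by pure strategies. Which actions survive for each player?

P1 drop B (A beats it: P:11>7 Q:11>7 R:9>1)
P1 drop E (A beats it: P:11>9 Q:11>4 R:9>7)
P2 drop P (Q beats it: A:6>3 C:6>2 D:12>9)
P1→{A,C,D} P2→{Q,R}

Remaining: P1:{A,C,D} P2:{Q,R}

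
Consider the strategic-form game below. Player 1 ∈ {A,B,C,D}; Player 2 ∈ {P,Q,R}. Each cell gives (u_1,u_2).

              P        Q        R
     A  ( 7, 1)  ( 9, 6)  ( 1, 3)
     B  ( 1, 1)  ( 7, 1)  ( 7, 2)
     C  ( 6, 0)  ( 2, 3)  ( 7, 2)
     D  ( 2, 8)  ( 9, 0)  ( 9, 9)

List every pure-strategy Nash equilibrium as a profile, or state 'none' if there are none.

(A,P): not NE [P2→Q gives 6>1]
(A,Q): NE
(A,R): not NE [P1→D gives 9>1; P2→Q gives 6>3]
(B,P): not NE [P1→A gives 7>1; P2→R gives 2>1]
(B,Q): not NE [P1→D gives 9>7; P2→R gives 2>1]
(B,R): not NE [P1→D gives 9>7]
(C,P): not NE [P1→A gives 7>6; P2→Q gives 3>0]
(C,Q): not NE [P1→D gives 9>2]
(C,R): not NE [P1→D gives 9>7; P2→Q gives 3>2]
(D,P): not NE [P1→A gives 7>2; P2→R gives 9>8]
(D,Q): not NE [P2→R gives 9>0]
(D,R): NE

PSNE = {(A,Q), (D,R)}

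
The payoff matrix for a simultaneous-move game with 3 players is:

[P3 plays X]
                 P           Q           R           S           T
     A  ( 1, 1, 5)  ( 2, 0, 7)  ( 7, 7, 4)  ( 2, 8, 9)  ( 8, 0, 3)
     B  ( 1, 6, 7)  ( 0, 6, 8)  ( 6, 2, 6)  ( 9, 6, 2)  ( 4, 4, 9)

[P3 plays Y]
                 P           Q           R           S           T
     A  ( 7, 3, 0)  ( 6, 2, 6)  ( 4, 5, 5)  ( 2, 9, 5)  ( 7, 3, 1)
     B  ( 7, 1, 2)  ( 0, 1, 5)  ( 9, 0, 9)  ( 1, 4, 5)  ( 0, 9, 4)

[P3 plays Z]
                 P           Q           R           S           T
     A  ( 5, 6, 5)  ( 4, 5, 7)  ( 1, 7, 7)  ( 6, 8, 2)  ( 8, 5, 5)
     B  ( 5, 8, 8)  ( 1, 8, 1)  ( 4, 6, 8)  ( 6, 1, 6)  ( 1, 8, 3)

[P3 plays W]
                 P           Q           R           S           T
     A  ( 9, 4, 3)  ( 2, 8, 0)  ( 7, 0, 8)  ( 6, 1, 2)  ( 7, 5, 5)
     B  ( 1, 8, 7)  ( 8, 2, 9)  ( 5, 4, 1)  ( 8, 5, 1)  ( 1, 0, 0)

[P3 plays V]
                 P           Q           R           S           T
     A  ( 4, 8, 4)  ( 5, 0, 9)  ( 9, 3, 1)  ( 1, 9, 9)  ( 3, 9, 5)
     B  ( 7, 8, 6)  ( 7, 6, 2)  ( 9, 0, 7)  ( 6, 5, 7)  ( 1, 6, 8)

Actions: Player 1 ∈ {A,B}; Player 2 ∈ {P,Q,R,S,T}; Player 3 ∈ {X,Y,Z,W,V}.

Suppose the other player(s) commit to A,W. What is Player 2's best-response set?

P2 best: {Q}

u_2(P vs A,W) = 4
u_2(Q vs A,W) = 8
u_2(R vs A,W) = 0
u_2(S vs A,W) = 1
u_2(T vs A,W) = 5
max payoff 8 at {Q}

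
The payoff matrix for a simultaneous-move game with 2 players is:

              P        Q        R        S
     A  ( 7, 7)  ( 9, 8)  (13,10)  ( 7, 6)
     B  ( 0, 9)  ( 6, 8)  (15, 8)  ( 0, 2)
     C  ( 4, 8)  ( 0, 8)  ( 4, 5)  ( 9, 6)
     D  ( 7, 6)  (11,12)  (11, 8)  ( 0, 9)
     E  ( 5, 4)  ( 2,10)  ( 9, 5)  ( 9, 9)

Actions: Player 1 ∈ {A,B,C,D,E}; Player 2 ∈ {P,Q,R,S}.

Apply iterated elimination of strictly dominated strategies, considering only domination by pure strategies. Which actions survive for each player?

Survivors P1:{A,B,D} P2:{P,Q,R}

P2 drop S (Q beats it: A:8>6 B:8>2 C:8>6 D:12>9 E:10>9)
P1 drop C (A beats it: P:7>4 Q:9>0 R:13>4)
P1 drop E (A beats it: P:7>5 Q:9>2 R:13>9)
P1→{A,B,D} P2→{P,Q,R}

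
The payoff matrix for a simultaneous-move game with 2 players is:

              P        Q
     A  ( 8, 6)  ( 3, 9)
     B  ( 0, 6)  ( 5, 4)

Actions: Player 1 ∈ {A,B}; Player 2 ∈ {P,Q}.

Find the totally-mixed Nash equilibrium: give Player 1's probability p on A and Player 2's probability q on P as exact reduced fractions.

P1 indiff ⇒ q·8+(1-q)·3 = q·0+(1-q)·5 ⇒ q(8) = (1-q)(2) ⇒ q = 1/5
P2 indiff ⇒ p·6+(1-p)·6 = p·9+(1-p)·4 ⇒ p(-3) = (1-p)(-2) ⇒ p = 2/5

p=2/5, q=1/5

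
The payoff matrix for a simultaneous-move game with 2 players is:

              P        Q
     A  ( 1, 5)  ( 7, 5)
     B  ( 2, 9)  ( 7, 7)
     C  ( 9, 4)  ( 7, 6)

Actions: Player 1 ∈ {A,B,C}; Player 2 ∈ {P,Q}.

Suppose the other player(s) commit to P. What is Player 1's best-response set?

BR_1 = {C}

u_1(A vs P) = 1
u_1(B vs P) = 2
u_1(C vs P) = 9
max payoff 9 at {C}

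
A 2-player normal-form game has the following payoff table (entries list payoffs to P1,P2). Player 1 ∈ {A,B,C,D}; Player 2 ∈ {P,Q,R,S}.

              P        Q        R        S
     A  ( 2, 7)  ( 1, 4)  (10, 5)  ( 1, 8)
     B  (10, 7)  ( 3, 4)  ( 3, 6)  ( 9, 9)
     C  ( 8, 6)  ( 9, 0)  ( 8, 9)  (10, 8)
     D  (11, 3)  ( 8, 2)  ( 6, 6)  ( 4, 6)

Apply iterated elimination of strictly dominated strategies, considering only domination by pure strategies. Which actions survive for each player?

Remaining: P1:{A,C} P2:{R,S}

P2 drop P (S beats it: A:8>7 B:9>7 C:8>6 D:6>3)
P1 drop B (C beats it: Q:9>3 R:8>3 S:10>9)
P1 drop D (C beats it: Q:9>8 R:8>6 S:10>4)
P2 drop Q (R beats it: A:5>4 C:9>0)
P1→{A,C} P2→{R,S}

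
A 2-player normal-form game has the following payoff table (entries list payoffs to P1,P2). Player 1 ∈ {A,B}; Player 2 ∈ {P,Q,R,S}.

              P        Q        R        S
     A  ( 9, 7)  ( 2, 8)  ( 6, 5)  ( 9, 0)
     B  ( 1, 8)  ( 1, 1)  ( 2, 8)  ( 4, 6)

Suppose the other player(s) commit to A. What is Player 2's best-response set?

u_2(P vs A) = 7
u_2(Q vs A) = 8
u_2(R vs A) = 5
u_2(S vs A) = 0
max payoff 8 at {Q}

P2 best: {Q}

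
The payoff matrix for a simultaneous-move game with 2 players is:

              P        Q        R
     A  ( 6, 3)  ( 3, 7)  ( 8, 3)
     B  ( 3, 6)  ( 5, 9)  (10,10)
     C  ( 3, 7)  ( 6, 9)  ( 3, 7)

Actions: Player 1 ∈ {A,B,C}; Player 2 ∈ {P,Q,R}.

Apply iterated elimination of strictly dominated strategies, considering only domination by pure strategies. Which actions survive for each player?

Survivors P1:{B,C} P2:{Q,R}

P2 drop P (Q beats it: A:7>3 B:9>6 C:9>7)
P1 drop A (B beats it: Q:5>3 R:10>8)
P1→{B,C} P2→{Q,R}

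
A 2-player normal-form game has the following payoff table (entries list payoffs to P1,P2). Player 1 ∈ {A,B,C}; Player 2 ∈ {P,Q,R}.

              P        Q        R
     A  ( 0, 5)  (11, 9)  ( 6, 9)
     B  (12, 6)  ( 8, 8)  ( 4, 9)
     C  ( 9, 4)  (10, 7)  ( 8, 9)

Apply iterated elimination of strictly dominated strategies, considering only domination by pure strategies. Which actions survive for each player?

Remaining: P1:{A,C} P2:{Q,R}

P2 drop P (Q beats it: A:9>5 B:8>6 C:7>4)
P1 drop B (A beats it: Q:11>8 R:6>4)
P1→{A,C} P2→{Q,R}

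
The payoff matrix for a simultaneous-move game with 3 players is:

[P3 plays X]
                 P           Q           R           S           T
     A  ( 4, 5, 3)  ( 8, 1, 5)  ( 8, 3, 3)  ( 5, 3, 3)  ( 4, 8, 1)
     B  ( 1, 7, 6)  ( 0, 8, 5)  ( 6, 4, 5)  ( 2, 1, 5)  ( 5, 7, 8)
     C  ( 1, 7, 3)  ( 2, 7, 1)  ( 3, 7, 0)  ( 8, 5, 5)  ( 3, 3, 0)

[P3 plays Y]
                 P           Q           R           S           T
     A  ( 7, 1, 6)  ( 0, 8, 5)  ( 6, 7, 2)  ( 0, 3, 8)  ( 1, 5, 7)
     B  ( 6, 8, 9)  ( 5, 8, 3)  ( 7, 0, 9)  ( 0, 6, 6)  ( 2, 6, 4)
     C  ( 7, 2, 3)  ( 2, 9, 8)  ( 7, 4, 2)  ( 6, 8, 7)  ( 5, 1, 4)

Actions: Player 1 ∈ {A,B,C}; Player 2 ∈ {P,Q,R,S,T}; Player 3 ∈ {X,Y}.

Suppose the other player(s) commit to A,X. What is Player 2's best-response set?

u_2(P vs A,X) = 5
u_2(Q vs A,X) = 1
u_2(R vs A,X) = 3
u_2(S vs A,X) = 3
u_2(T vs A,X) = 8
max payoff 8 at {T}

P2 best: {T}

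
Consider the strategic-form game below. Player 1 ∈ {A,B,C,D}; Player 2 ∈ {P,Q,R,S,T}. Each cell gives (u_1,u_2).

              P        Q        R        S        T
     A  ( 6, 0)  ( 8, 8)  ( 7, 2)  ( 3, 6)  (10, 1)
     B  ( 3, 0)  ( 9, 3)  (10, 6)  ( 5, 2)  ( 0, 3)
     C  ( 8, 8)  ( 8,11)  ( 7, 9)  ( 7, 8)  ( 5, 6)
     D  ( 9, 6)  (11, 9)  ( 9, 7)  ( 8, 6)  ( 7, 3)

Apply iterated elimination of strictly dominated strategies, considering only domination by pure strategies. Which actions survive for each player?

P1 drop C (D beats it: P:9>8 Q:11>8 R:9>7 S:8>7 T:7>5)
P2 drop P (Q beats it: A:8>0 B:3>0 D:9>6)
P2 drop S (Q beats it: A:8>6 B:3>2 D:9>6)
P2 drop T (R beats it: A:2>1 B:6>3 D:7>3)
P1 drop A (B beats it: Q:9>8 R:10>7)
P1→{B,D} P2→{Q,R}

IESDS → P1:{B,D} P2:{Q,R}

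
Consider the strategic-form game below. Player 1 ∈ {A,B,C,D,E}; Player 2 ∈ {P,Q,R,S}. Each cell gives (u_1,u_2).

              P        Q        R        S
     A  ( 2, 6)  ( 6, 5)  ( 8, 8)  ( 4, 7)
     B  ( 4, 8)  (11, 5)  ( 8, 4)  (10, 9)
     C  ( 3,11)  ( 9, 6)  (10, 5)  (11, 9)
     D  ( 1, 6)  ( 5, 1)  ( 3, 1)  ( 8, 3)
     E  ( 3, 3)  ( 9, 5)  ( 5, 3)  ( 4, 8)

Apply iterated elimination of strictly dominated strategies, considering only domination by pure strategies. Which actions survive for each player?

P1 drop A (C beats it: P:3>2 Q:9>6 R:10>8 S:11>4)
P1 drop D (B beats it: P:4>1 Q:11>5 R:8>3 S:10>8)
P1 drop E (B beats it: P:4>3 Q:11>9 R:8>5 S:10>4)
P2 drop Q (P beats it: B:8>5 C:11>6)
P2 drop R (P beats it: B:8>4 C:11>5)
P1→{B,C} P2→{P,S}

Remaining: P1:{B,C} P2:{P,S}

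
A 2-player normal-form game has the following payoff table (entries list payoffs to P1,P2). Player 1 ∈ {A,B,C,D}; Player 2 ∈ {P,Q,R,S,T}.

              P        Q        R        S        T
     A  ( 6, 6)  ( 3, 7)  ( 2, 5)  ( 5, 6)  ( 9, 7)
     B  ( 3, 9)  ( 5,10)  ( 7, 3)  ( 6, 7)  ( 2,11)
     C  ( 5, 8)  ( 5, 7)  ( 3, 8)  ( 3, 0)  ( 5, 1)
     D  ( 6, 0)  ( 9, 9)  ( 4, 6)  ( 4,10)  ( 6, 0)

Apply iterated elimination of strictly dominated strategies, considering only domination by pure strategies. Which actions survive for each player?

Remaining: P1:{A,B,D} P2:{Q,S,T}

P1 drop C (D beats it: P:6>5 Q:9>5 R:4>3 S:4>3 T:6>5)
P2 drop P (Q beats it: A:7>6 B:10>9 D:9>0)
P2 drop R (Q beats it: A:7>5 B:10>3 D:9>6)
P1→{A,B,D} P2→{Q,S,T}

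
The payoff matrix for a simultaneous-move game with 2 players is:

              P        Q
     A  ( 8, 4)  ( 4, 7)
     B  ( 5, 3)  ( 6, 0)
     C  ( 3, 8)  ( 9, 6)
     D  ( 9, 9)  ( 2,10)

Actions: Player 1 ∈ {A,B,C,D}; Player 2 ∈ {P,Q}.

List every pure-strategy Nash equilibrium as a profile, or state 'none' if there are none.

(A,P): not NE [P1→D gives 9>8; P2→Q gives 7>4]
(A,Q): not NE [P1→C gives 9>4]
(B,P): not NE [P1→D gives 9>5]
(B,Q): not NE [P1→C gives 9>6; P2→P gives 3>0]
(C,P): not NE [P1→D gives 9>3]
(C,Q): not NE [P2→P gives 8>6]
(D,P): not NE [P2→Q gives 10>9]
(D,Q): not NE [P1→C gives 9>2]

No pure NE.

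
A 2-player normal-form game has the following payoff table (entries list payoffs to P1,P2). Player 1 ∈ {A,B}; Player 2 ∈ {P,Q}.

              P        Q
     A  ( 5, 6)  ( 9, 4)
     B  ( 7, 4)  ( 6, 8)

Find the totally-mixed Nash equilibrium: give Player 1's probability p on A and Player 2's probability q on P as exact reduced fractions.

P1 mixes 2/3 on A; P2 mixes 3/5 on P

P1 indiff ⇒ q·5+(1-q)·9 = q·7+(1-q)·6 ⇒ q(-2) = (1-q)(-3) ⇒ q = 3/5
P2 indiff ⇒ p·6+(1-p)·4 = p·4+(1-p)·8 ⇒ p(2) = (1-p)(4) ⇒ p = 2/3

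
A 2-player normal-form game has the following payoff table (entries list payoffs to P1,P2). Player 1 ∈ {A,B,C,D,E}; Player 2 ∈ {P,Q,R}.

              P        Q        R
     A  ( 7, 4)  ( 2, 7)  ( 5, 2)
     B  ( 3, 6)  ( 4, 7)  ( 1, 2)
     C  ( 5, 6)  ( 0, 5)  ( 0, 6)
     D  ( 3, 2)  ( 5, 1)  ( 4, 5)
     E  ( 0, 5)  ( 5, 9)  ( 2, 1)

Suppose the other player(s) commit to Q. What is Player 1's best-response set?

argmax u_1 = {D,E}

u_1(A vs Q) = 2
u_1(B vs Q) = 4
u_1(C vs Q) = 0
u_1(D vs Q) = 5
u_1(E vs Q) = 5
max payoff 5 at {D,E}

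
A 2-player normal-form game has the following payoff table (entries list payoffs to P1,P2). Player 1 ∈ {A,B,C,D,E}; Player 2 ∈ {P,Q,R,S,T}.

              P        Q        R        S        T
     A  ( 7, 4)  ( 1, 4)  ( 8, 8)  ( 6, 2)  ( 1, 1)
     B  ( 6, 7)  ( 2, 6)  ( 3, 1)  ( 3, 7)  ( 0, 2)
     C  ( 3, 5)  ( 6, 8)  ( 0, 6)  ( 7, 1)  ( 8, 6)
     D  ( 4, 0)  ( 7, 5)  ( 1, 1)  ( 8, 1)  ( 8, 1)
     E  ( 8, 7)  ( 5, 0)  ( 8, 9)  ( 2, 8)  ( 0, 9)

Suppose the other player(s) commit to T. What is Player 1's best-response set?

BR_1 = {C,D}

u_1(A vs T) = 1
u_1(B vs T) = 0
u_1(C vs T) = 8
u_1(D vs T) = 8
u_1(E vs T) = 0
max payoff 8 at {C,D}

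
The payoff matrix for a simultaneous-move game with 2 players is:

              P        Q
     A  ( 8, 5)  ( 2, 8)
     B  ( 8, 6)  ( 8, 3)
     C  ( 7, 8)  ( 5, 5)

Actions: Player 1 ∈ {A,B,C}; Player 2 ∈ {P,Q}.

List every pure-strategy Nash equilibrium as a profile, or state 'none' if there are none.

PSNE = {(B,P)}

(A,P): not NE [P2→Q gives 8>5]
(A,Q): not NE [P1→B gives 8>2]
(B,P): NE
(B,Q): not NE [P2→P gives 6>3]
(C,P): not NE [P1→B gives 8>7]
(C,Q): not NE [P1→B gives 8>5; P2→P gives 8>5]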